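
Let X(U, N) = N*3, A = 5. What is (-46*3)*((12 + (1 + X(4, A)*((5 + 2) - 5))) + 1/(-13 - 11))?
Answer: -23713/4 ≈ -5928.3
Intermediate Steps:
X(U, N) = 3*N
(-46*3)*((12 + (1 + X(4, A)*((5 + 2) - 5))) + 1/(-13 - 11)) = (-46*3)*((12 + (1 + (3*5)*((5 + 2) - 5))) + 1/(-13 - 11)) = -138*((12 + (1 + 15*(7 - 5))) + 1/(-24)) = -138*((12 + (1 + 15*2)) - 1/24) = -138*((12 + (1 + 30)) - 1/24) = -138*((12 + 31) - 1/24) = -138*(43 - 1/24) = -138*1031/24 = -23713/4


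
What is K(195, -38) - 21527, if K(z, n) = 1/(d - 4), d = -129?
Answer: -2863092/133 ≈ -21527.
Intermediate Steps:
K(z, n) = -1/133 (K(z, n) = 1/(-129 - 4) = 1/(-133) = -1/133)
K(195, -38) - 21527 = -1/133 - 21527 = -2863092/133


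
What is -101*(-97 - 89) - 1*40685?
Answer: -21899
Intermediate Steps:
-101*(-97 - 89) - 1*40685 = -101*(-186) - 40685 = 18786 - 40685 = -21899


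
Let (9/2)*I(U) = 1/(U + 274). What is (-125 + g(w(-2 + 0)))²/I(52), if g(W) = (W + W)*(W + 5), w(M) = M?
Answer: 27534123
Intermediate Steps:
I(U) = 2/(9*(274 + U)) (I(U) = 2/(9*(U + 274)) = 2/(9*(274 + U)))
g(W) = 2*W*(5 + W) (g(W) = (2*W)*(5 + W) = 2*W*(5 + W))
(-125 + g(w(-2 + 0)))²/I(52) = (-125 + 2*(-2 + 0)*(5 + (-2 + 0)))²/((2/(9*(274 + 52)))) = (-125 + 2*(-2)*(5 - 2))²/(((2/9)/326)) = (-125 + 2*(-2)*3)²/(((2/9)*(1/326))) = (-125 - 12)²/(1/1467) = (-137)²*1467 = 18769*1467 = 27534123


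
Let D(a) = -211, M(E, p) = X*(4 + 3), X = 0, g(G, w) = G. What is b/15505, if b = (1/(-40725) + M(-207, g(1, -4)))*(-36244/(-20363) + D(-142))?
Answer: 4260349/12858035628375 ≈ 3.3134e-7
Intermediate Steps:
M(E, p) = 0 (M(E, p) = 0*(4 + 3) = 0*7 = 0)
b = 4260349/829283175 (b = (1/(-40725) + 0)*(-36244/(-20363) - 211) = (-1/40725 + 0)*(-36244*(-1/20363) - 211) = -(36244/20363 - 211)/40725 = -1/40725*(-4260349/20363) = 4260349/829283175 ≈ 0.0051374)
b/15505 = (4260349/829283175)/15505 = (4260349/829283175)*(1/15505) = 4260349/12858035628375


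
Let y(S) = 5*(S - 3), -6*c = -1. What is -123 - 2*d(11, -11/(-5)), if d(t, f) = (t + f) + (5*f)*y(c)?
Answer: 2434/15 ≈ 162.27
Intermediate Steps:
c = 1/6 (c = -1/6*(-1) = 1/6 ≈ 0.16667)
y(S) = -15 + 5*S (y(S) = 5*(-3 + S) = -15 + 5*S)
d(t, f) = t - 419*f/6 (d(t, f) = (t + f) + (5*f)*(-15 + 5*(1/6)) = (f + t) + (5*f)*(-15 + 5/6) = (f + t) + (5*f)*(-85/6) = (f + t) - 425*f/6 = t - 419*f/6)
-123 - 2*d(11, -11/(-5)) = -123 - 2*(11 - (-4609)/(6*(-5))) = -123 - 2*(11 - (-4609)*(-1)/(6*5)) = -123 - 2*(11 - 419/6*11/5) = -123 - 2*(11 - 4609/30) = -123 - 2*(-4279/30) = -123 + 4279/15 = 2434/15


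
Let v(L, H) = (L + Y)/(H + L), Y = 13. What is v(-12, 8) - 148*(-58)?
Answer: 34335/4 ≈ 8583.8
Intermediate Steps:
v(L, H) = (13 + L)/(H + L) (v(L, H) = (L + 13)/(H + L) = (13 + L)/(H + L))
v(-12, 8) - 148*(-58) = (13 - 12)/(8 - 12) - 148*(-58) = 1/(-4) + 8584 = -1/4*1 + 8584 = -1/4 + 8584 = 34335/4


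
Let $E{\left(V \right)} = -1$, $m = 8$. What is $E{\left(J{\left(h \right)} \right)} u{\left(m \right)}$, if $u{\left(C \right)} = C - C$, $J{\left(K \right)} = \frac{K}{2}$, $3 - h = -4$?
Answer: $0$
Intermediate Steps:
$h = 7$ ($h = 3 - -4 = 3 + 4 = 7$)
$J{\left(K \right)} = \frac{K}{2}$ ($J{\left(K \right)} = K \frac{1}{2} = \frac{K}{2}$)
$u{\left(C \right)} = 0$
$E{\left(J{\left(h \right)} \right)} u{\left(m \right)} = \left(-1\right) 0 = 0$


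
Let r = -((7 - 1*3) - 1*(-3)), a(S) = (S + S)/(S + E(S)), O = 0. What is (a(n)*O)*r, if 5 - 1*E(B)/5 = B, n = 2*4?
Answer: 0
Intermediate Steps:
n = 8
E(B) = 25 - 5*B
a(S) = 2*S/(25 - 4*S) (a(S) = (S + S)/(S + (25 - 5*S)) = (2*S)/(25 - 4*S) = 2*S/(25 - 4*S))
r = -7 (r = -((7 - 3) + 3) = -(4 + 3) = -1*7 = -7)
(a(n)*O)*r = (-2*8/(-25 + 4*8)*0)*(-7) = (-2*8/(-25 + 32)*0)*(-7) = (-2*8/7*0)*(-7) = (-2*8*1/7*0)*(-7) = -16/7*0*(-7) = 0*(-7) = 0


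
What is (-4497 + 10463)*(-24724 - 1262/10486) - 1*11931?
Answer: -773426561091/5243 ≈ -1.4752e+8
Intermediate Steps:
(-4497 + 10463)*(-24724 - 1262/10486) - 1*11931 = 5966*(-24724 - 1262*1/10486) - 11931 = 5966*(-24724 - 631/5243) - 11931 = 5966*(-129628563/5243) - 11931 = -773364006858/5243 - 11931 = -773426561091/5243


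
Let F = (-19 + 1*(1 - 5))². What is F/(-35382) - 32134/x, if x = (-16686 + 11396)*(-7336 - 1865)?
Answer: -4480855933/287026391130 ≈ -0.015611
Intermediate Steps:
F = 529 (F = (-19 + 1*(-4))² = (-19 - 4)² = (-23)² = 529)
x = 48673290 (x = -5290*(-9201) = 48673290)
F/(-35382) - 32134/x = 529/(-35382) - 32134/48673290 = 529*(-1/35382) - 32134*1/48673290 = -529/35382 - 16067/24336645 = -4480855933/287026391130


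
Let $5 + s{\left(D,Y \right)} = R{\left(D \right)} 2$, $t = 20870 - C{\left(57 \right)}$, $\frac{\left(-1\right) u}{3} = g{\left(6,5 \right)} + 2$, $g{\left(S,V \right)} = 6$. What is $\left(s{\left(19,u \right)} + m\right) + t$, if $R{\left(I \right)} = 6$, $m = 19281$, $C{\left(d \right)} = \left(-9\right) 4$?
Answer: $40194$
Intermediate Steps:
$C{\left(d \right)} = -36$
$u = -24$ ($u = - 3 \left(6 + 2\right) = \left(-3\right) 8 = -24$)
$t = 20906$ ($t = 20870 - -36 = 20870 + 36 = 20906$)
$s{\left(D,Y \right)} = 7$ ($s{\left(D,Y \right)} = -5 + 6 \cdot 2 = -5 + 12 = 7$)
$\left(s{\left(19,u \right)} + m\right) + t = \left(7 + 19281\right) + 20906 = 19288 + 20906 = 40194$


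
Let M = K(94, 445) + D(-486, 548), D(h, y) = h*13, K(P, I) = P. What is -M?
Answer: 6224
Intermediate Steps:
D(h, y) = 13*h
M = -6224 (M = 94 + 13*(-486) = 94 - 6318 = -6224)
-M = -1*(-6224) = 6224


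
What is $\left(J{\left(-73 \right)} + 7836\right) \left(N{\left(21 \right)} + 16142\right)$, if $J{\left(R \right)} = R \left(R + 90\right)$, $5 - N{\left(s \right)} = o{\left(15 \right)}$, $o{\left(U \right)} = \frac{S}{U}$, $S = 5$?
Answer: $\frac{319461800}{3} \approx 1.0649 \cdot 10^{8}$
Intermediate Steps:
$o{\left(U \right)} = \frac{5}{U}$
$N{\left(s \right)} = \frac{14}{3}$ ($N{\left(s \right)} = 5 - \frac{5}{15} = 5 - 5 \cdot \frac{1}{15} = 5 - \frac{1}{3} = \frac{14}{3}$)
$J{\left(R \right)} = R \left(90 + R\right)$
$\left(J{\left(-73 \right)} + 7836\right) \left(N{\left(21 \right)} + 16142\right) = \left(- 73 \left(90 - 73\right) + 7836\right) \left(\frac{14}{3} + 16142\right) = \left(\left(-73\right) 17 + 7836\right) \frac{48440}{3} = \left(-1241 + 7836\right) \frac{48440}{3} = 6595 \cdot \frac{48440}{3} = \frac{319461800}{3}$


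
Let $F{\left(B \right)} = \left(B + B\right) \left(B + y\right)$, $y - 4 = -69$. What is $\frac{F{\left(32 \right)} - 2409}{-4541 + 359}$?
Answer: $\frac{1507}{1394} \approx 1.0811$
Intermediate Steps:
$y = -65$ ($y = 4 - 69 = -65$)
$F{\left(B \right)} = 2 B \left(-65 + B\right)$ ($F{\left(B \right)} = \left(B + B\right) \left(B - 65\right) = 2 B \left(-65 + B\right)$)
$\frac{F{\left(32 \right)} - 2409}{-4541 + 359} = \frac{2 \cdot 32 \left(-65 + 32\right) - 2409}{-4541 + 359} = \frac{2 \cdot 32 \left(-33\right) - 2409}{-4182} = \left(-2112 - 2409\right) \left(- \frac{1}{4182}\right) = \left(-4521\right) \left(- \frac{1}{4182}\right) = \frac{1507}{1394}$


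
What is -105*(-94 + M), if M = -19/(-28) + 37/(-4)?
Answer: 10770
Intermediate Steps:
M = -60/7 (M = -19*(-1/28) + 37*(-¼) = 19/28 - 37/4 = -60/7 ≈ -8.5714)
-105*(-94 + M) = -105*(-94 - 60/7) = -105*(-718/7) = 10770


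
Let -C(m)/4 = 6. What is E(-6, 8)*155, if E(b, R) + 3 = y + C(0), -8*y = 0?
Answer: -4185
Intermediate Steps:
y = 0 (y = -⅛*0 = 0)
C(m) = -24 (C(m) = -4*6 = -24)
E(b, R) = -27 (E(b, R) = -3 + (0 - 24) = -3 - 24 = -27)
E(-6, 8)*155 = -27*155 = -4185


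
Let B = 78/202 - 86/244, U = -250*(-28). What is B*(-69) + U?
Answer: 86225365/12322 ≈ 6997.7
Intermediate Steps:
U = 7000
B = 415/12322 (B = 78*(1/202) - 86*1/244 = 39/101 - 43/122 = 415/12322 ≈ 0.033680)
B*(-69) + U = (415/12322)*(-69) + 7000 = -28635/12322 + 7000 = 86225365/12322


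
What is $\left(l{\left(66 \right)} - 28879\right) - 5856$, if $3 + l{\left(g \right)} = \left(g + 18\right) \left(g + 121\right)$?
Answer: $-19030$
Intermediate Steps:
$l{\left(g \right)} = -3 + \left(18 + g\right) \left(121 + g\right)$ ($l{\left(g \right)} = -3 + \left(g + 18\right) \left(g + 121\right) = -3 + \left(18 + g\right) \left(121 + g\right)$)
$\left(l{\left(66 \right)} - 28879\right) - 5856 = \left(\left(2175 + 66^{2} + 139 \cdot 66\right) - 28879\right) - 5856 = \left(\left(2175 + 4356 + 9174\right) - 28879\right) - 5856 = \left(15705 - 28879\right) - 5856 = -13174 - 5856 = -19030$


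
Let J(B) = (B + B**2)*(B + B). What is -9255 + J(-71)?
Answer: -714995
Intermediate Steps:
J(B) = 2*B*(B + B**2) (J(B) = (B + B**2)*(2*B) = 2*B*(B + B**2))
-9255 + J(-71) = -9255 + 2*(-71)**2*(1 - 71) = -9255 + 2*5041*(-70) = -9255 - 705740 = -714995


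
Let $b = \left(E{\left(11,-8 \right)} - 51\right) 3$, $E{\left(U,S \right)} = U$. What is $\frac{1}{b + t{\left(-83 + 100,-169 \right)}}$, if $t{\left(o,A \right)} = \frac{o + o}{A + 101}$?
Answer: $- \frac{2}{241} \approx -0.0082988$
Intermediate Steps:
$t{\left(o,A \right)} = \frac{2 o}{101 + A}$
$b = -120$ ($b = \left(11 - 51\right) 3 = \left(-40\right) 3 = -120$)
$\frac{1}{b + t{\left(-83 + 100,-169 \right)}} = \frac{1}{-120 + \frac{2 \left(-83 + 100\right)}{101 - 169}} = \frac{1}{-120 + 2 \cdot 17 \frac{1}{-68}} = \frac{1}{-120 + 2 \cdot 17 \left(- \frac{1}{68}\right)} = \frac{1}{-120 - \frac{1}{2}} = \frac{1}{- \frac{241}{2}} = - \frac{2}{241}$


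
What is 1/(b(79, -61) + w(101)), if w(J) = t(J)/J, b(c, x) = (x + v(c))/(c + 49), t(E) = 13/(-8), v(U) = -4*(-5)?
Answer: -12928/4349 ≈ -2.9726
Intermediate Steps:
v(U) = 20
t(E) = -13/8 (t(E) = 13*(-1/8) = -13/8)
b(c, x) = (20 + x)/(49 + c) (b(c, x) = (x + 20)/(c + 49) = (20 + x)/(49 + c))
w(J) = -13/(8*J)
1/(b(79, -61) + w(101)) = 1/((20 - 61)/(49 + 79) - 13/8/101) = 1/(-41/128 - 13/8*1/101) = 1/((1/128)*(-41) - 13/808) = 1/(-41/128 - 13/808) = 1/(-4349/12928) = -12928/4349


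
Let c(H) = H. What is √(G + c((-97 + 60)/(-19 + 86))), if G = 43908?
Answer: √197100533/67 ≈ 209.54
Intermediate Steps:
√(G + c((-97 + 60)/(-19 + 86))) = √(43908 + (-97 + 60)/(-19 + 86)) = √(43908 - 37/67) = √(2941799/67) = √197100533/67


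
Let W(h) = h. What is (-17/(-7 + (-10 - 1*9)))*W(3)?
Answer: 51/26 ≈ 1.9615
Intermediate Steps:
(-17/(-7 + (-10 - 1*9)))*W(3) = (-17/(-7 + (-10 - 1*9)))*3 = (-17/(-7 + (-10 - 9)))*3 = (-17/(-7 - 19))*3 = (-17/(-26))*3 = -1/26*(-17)*3 = (17/26)*3 = 51/26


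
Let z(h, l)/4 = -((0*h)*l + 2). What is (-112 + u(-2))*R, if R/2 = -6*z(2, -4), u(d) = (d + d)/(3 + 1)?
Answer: -10848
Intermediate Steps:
z(h, l) = -8 (z(h, l) = 4*(-((0*h)*l + 2)) = 4*(-(0*l + 2)) = 4*(-(0 + 2)) = 4*(-1*2) = 4*(-2) = -8)
u(d) = d/2 (u(d) = (2*d)/4 = (2*d)*(¼) = d/2)
R = 96 (R = 2*(-6*(-8)) = 2*48 = 96)
(-112 + u(-2))*R = (-112 + (½)*(-2))*96 = (-112 - 1)*96 = -113*96 = -10848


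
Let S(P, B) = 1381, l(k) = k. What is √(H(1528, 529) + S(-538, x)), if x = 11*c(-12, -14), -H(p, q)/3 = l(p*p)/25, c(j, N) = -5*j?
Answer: 19*I*√19307/5 ≈ 528.01*I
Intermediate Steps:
H(p, q) = -3*p²/25 (H(p, q) = -3*p*p/25 = -3*p²/25)
x = 660 (x = 11*(-5*(-12)) = 11*60 = 660)
√(H(1528, 529) + S(-538, x)) = √(-3/25*1528² + 1381) = √(-3/25*2334784 + 1381) = √(-7004352/25 + 1381) = √(-6969827/25) = 19*I*√19307/5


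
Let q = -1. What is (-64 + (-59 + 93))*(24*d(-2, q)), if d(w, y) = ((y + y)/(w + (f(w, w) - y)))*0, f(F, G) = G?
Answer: 0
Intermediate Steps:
d(w, y) = 0 (d(w, y) = ((y + y)/(w + (w - y)))*0 = ((2*y)/(-y + 2*w))*0 = (2*y/(-y + 2*w))*0 = 0)
(-64 + (-59 + 93))*(24*d(-2, q)) = (-64 + (-59 + 93))*(24*0) = (-64 + 34)*0 = -30*0 = 0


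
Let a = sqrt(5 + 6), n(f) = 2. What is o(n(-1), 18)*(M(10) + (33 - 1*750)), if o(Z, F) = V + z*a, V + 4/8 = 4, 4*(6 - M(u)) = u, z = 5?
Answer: -9989/4 - 7135*sqrt(11)/2 ≈ -14329.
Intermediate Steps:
M(u) = 6 - u/4
V = 7/2 (V = -1/2 + 4 = 7/2 ≈ 3.5000)
a = sqrt(11) ≈ 3.3166
o(Z, F) = 7/2 + 5*sqrt(11)
o(n(-1), 18)*(M(10) + (33 - 1*750)) = (7/2 + 5*sqrt(11))*((6 - 1/4*10) + (33 - 1*750)) = (7/2 + 5*sqrt(11))*((6 - 5/2) + (33 - 750)) = (7/2 + 5*sqrt(11))*(7/2 - 717) = (7/2 + 5*sqrt(11))*(-1427/2) = -9989/4 - 7135*sqrt(11)/2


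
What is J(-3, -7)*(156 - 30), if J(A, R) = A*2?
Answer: -756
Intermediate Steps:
J(A, R) = 2*A
J(-3, -7)*(156 - 30) = (2*(-3))*(156 - 30) = -6*126 = -756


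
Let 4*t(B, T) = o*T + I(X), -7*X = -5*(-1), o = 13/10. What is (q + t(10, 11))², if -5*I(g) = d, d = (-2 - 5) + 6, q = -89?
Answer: 466489/64 ≈ 7288.9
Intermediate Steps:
o = 13/10 (o = 13*(⅒) = 13/10 ≈ 1.3000)
X = -5/7 (X = -(-5)*(-1)/7 = -⅐*5 = -5/7 ≈ -0.71429)
d = -1 (d = -7 + 6 = -1)
I(g) = ⅕ (I(g) = -⅕*(-1) = ⅕)
t(B, T) = 1/20 + 13*T/40 (t(B, T) = (13*T/10 + ⅕)/4 = (⅕ + 13*T/10)/4 = 1/20 + 13*T/40)
(q + t(10, 11))² = (-89 + (1/20 + (13/40)*11))² = (-89 + (1/20 + 143/40))² = (-89 + 29/8)² = (-683/8)² = 466489/64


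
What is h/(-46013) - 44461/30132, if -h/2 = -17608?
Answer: -3106912505/1386463716 ≈ -2.2409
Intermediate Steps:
h = 35216 (h = -2*(-17608) = 35216)
h/(-46013) - 44461/30132 = 35216/(-46013) - 44461/30132 = 35216*(-1/46013) - 44461*1/30132 = -35216/46013 - 44461/30132 = -3106912505/1386463716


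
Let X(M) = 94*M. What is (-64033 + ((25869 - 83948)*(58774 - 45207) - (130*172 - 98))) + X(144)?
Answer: -788030552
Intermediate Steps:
(-64033 + ((25869 - 83948)*(58774 - 45207) - (130*172 - 98))) + X(144) = (-64033 + ((25869 - 83948)*(58774 - 45207) - (130*172 - 98))) + 94*144 = (-64033 + (-58079*13567 - (22360 - 98))) + 13536 = (-64033 + (-787957793 - 1*22262)) + 13536 = (-64033 + (-787957793 - 22262)) + 13536 = (-64033 - 787980055) + 13536 = -788044088 + 13536 = -788030552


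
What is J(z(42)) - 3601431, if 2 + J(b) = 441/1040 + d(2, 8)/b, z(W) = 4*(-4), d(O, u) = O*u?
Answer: -3745490919/1040 ≈ -3.6014e+6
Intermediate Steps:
z(W) = -16
J(b) = -1639/1040 + 16/b (J(b) = -2 + (441/1040 + (2*8)/b) = -2 + (441*(1/1040) + 16/b) = -2 + (441/1040 + 16/b) = -1639/1040 + 16/b)
J(z(42)) - 3601431 = (-1639/1040 + 16/(-16)) - 3601431 = (-1639/1040 + 16*(-1/16)) - 3601431 = (-1639/1040 - 1) - 3601431 = -2679/1040 - 3601431 = -3745490919/1040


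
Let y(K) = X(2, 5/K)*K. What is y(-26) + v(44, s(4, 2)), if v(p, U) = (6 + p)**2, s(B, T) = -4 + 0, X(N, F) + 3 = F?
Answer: 2583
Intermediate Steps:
X(N, F) = -3 + F
s(B, T) = -4
y(K) = K*(-3 + 5/K) (y(K) = (-3 + 5/K)*K = K*(-3 + 5/K))
y(-26) + v(44, s(4, 2)) = (5 - 3*(-26)) + (6 + 44)**2 = (5 + 78) + 50**2 = 83 + 2500 = 2583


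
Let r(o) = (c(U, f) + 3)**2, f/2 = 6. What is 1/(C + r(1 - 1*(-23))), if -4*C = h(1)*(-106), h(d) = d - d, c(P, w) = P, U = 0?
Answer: 1/9 ≈ 0.11111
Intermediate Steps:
f = 12 (f = 2*6 = 12)
h(d) = 0
r(o) = 9 (r(o) = (0 + 3)**2 = 3**2 = 9)
C = 0 (C = -0*(-106) = -1/4*0 = 0)
1/(C + r(1 - 1*(-23))) = 1/(0 + 9) = 1/9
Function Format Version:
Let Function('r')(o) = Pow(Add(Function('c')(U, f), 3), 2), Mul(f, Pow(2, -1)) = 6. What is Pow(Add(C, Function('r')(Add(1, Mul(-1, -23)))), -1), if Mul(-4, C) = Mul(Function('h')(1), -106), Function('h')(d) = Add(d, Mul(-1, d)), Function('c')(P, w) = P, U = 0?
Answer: Rational(1, 9) ≈ 0.11111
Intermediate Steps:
f = 12 (f = Mul(2, 6) = 12)
Function('h')(d) = 0
Function('r')(o) = 9 (Function('r')(o) = Pow(Add(0, 3), 2) = Pow(3, 2) = 9)
C = 0 (C = Mul(Rational(-1, 4), Mul(0, -106)) = Mul(Rational(-1, 4), 0) = 0)
Pow(Add(C, Function('r')(Add(1, Mul(-1, -23)))), -1) = Pow(Add(0, 9), -1) = Pow(9, -1) = Rational(1, 9)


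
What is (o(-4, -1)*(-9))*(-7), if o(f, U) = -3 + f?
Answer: -441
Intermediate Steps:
(o(-4, -1)*(-9))*(-7) = ((-3 - 4)*(-9))*(-7) = -7*(-9)*(-7) = 63*(-7) = -441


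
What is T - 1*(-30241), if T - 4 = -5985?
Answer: 24260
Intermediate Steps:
T = -5981 (T = 4 - 5985 = -5981)
T - 1*(-30241) = -5981 - 1*(-30241) = -5981 + 30241 = 24260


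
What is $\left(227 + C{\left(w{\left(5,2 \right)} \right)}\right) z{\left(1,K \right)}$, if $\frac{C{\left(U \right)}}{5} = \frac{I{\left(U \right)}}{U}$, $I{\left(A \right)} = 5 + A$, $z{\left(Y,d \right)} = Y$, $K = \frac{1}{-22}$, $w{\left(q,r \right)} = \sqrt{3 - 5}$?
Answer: $232 - \frac{25 i \sqrt{2}}{2} \approx 232.0 - 17.678 i$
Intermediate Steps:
$w{\left(q,r \right)} = i \sqrt{2}$ ($w{\left(q,r \right)} = \sqrt{-2} = i \sqrt{2}$)
$K = - \frac{1}{22} \approx -0.045455$
$C{\left(U \right)} = \frac{5 \left(5 + U\right)}{U}$ ($C{\left(U \right)} = 5 \frac{5 + U}{U} = \frac{5 \left(5 + U\right)}{U}$)
$\left(227 + C{\left(w{\left(5,2 \right)} \right)}\right) z{\left(1,K \right)} = \left(227 + \left(5 + \frac{25}{i \sqrt{2}}\right)\right) 1 = \left(227 + \left(5 + 25 \left(- \frac{i \sqrt{2}}{2}\right)\right)\right) 1 = \left(227 + \left(5 - \frac{25 i \sqrt{2}}{2}\right)\right) 1 = \left(232 - \frac{25 i \sqrt{2}}{2}\right) 1 = 232 - \frac{25 i \sqrt{2}}{2}$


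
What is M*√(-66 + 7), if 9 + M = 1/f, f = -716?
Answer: -6445*I*√59/716 ≈ -69.141*I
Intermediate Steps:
M = -6445/716 (M = -9 + 1/(-716) = -9 - 1/716 = -6445/716 ≈ -9.0014)
M*√(-66 + 7) = -6445*√(-66 + 7)/716 = -6445*I*√59/716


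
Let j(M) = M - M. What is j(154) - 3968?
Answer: -3968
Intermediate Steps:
j(M) = 0
j(154) - 3968 = 0 - 3968 = -3968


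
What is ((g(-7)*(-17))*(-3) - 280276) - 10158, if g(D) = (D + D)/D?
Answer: -290332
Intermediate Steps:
g(D) = 2 (g(D) = (2*D)/D = 2)
((g(-7)*(-17))*(-3) - 280276) - 10158 = ((2*(-17))*(-3) - 280276) - 10158 = (-34*(-3) - 280276) - 10158 = (102 - 280276) - 10158 = -280174 - 10158 = -290332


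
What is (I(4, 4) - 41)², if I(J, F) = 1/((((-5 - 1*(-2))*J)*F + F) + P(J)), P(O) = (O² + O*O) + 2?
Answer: 168921/100 ≈ 1689.2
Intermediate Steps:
P(O) = 2 + 2*O² (P(O) = (O² + O²) + 2 = 2*O² + 2 = 2 + 2*O²)
I(J, F) = 1/(2 + F + 2*J² - 3*F*J) (I(J, F) = 1/((((-5 - 1*(-2))*J)*F + F) + (2 + 2*J²)) = 1/((((-5 + 2)*J)*F + F) + (2 + 2*J²)) = 1/(((-3*J)*F + F) + (2 + 2*J²)) = 1/((-3*F*J + F) + (2 + 2*J²)) = 1/((F - 3*F*J) + (2 + 2*J²)) = 1/(2 + F + 2*J² - 3*F*J))
(I(4, 4) - 41)² = (1/(2 + 4 + 2*4² - 3*4*4) - 41)² = (1/(2 + 4 + 2*16 - 48) - 41)² = (1/(2 + 4 + 32 - 48) - 41)² = (1/(-10) - 41)² = (-⅒ - 41)² = (-411/10)² = 168921/100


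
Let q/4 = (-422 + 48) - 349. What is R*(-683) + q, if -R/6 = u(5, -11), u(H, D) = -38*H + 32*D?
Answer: -2224008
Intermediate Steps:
q = -2892 (q = 4*((-422 + 48) - 349) = 4*(-374 - 349) = 4*(-723) = -2892)
R = 3252 (R = -6*(-38*5 + 32*(-11)) = -6*(-190 - 352) = -6*(-542) = 3252)
R*(-683) + q = 3252*(-683) - 2892 = -2221116 - 2892 = -2224008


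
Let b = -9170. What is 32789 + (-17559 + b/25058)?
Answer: 190812085/12529 ≈ 15230.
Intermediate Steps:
32789 + (-17559 + b/25058) = 32789 + (-17559 - 9170/25058) = 32789 + (-17559 - 9170*1/25058) = 32789 + (-17559 - 4585/12529) = 32789 - 220001296/12529 = 190812085/12529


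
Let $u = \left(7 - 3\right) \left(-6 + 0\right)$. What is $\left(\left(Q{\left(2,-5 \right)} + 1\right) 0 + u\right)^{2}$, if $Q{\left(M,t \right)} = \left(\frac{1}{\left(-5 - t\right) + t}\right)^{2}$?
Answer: $576$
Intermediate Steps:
$u = -24$ ($u = 4 \left(-6\right) = -24$)
$Q{\left(M,t \right)} = \frac{1}{25}$ ($Q{\left(M,t \right)} = \left(\frac{1}{-5}\right)^{2} = \left(- \frac{1}{5}\right)^{2} = \frac{1}{25}$)
$\left(\left(Q{\left(2,-5 \right)} + 1\right) 0 + u\right)^{2} = \left(\left(\frac{1}{25} + 1\right) 0 - 24\right)^{2} = \left(\frac{26}{25} \cdot 0 - 24\right)^{2} = \left(0 - 24\right)^{2} = \left(-24\right)^{2} = 576$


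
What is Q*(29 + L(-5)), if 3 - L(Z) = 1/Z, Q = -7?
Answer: -1127/5 ≈ -225.40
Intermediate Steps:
L(Z) = 3 - 1/Z
Q*(29 + L(-5)) = -7*(29 + (3 - 1/(-5))) = -7*(29 + (3 - 1*(-1/5))) = -7*(29 + (3 + 1/5)) = -7*(29 + 16/5) = -7*161/5 = -1127/5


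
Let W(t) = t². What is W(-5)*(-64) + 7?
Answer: -1593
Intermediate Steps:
W(-5)*(-64) + 7 = (-5)²*(-64) + 7 = 25*(-64) + 7 = -1600 + 7 = -1593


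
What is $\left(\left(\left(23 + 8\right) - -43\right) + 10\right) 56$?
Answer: $4704$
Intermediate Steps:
$\left(\left(\left(23 + 8\right) - -43\right) + 10\right) 56 = \left(\left(31 + 43\right) + 10\right) 56 = \left(74 + 10\right) 56 = 84 \cdot 56 = 4704$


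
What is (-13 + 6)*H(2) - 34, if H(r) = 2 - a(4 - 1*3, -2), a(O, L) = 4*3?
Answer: 36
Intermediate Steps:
a(O, L) = 12
H(r) = -10 (H(r) = 2 - 1*12 = 2 - 12 = -10)
(-13 + 6)*H(2) - 34 = (-13 + 6)*(-10) - 34 = -7*(-10) - 34 = 70 - 34 = 36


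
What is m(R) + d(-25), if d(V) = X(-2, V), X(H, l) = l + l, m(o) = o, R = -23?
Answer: -73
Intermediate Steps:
X(H, l) = 2*l
d(V) = 2*V
m(R) + d(-25) = -23 + 2*(-25) = -23 - 50 = -73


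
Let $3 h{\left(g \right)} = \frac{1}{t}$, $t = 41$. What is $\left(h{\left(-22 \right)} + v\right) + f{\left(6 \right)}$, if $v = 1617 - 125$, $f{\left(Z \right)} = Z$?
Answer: $\frac{184255}{123} \approx 1498.0$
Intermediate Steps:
$v = 1492$
$h{\left(g \right)} = \frac{1}{123}$ ($h{\left(g \right)} = \frac{1}{3 \cdot 41} = \frac{1}{3} \cdot \frac{1}{41} = \frac{1}{123}$)
$\left(h{\left(-22 \right)} + v\right) + f{\left(6 \right)} = \left(\frac{1}{123} + 1492\right) + 6 = \frac{183517}{123} + 6 = \frac{184255}{123}$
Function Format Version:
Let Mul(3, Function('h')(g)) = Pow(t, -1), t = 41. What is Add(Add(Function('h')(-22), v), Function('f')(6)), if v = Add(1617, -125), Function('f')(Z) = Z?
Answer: Rational(184255, 123) ≈ 1498.0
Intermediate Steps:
v = 1492
Function('h')(g) = Rational(1, 123) (Function('h')(g) = Mul(Rational(1, 3), Pow(41, -1)) = Mul(Rational(1, 3), Rational(1, 41)) = Rational(1, 123))
Add(Add(Function('h')(-22), v), Function('f')(6)) = Add(Add(Rational(1, 123), 1492), 6) = Add(Rational(183517, 123), 6) = Rational(184255, 123)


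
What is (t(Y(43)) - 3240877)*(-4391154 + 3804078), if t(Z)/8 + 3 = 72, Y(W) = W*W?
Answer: 1902317039700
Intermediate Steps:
Y(W) = W²
t(Z) = 552 (t(Z) = -24 + 8*72 = -24 + 576 = 552)
(t(Y(43)) - 3240877)*(-4391154 + 3804078) = (552 - 3240877)*(-4391154 + 3804078) = -3240325*(-587076) = 1902317039700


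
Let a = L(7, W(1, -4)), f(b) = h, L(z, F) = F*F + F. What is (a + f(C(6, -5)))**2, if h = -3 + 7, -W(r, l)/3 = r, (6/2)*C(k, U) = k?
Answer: 100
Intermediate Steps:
C(k, U) = k/3
W(r, l) = -3*r
h = 4
L(z, F) = F + F**2 (L(z, F) = F**2 + F = F + F**2)
f(b) = 4
a = 6 (a = (-3*1)*(1 - 3*1) = -3*(1 - 3) = -3*(-2) = 6)
(a + f(C(6, -5)))**2 = (6 + 4)**2 = 10**2 = 100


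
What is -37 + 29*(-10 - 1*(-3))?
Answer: -240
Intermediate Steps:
-37 + 29*(-10 - 1*(-3)) = -37 + 29*(-10 + 3) = -37 + 29*(-7) = -37 - 203 = -240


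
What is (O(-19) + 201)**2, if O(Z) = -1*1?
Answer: 40000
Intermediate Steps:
O(Z) = -1
(O(-19) + 201)**2 = (-1 + 201)**2 = 200**2 = 40000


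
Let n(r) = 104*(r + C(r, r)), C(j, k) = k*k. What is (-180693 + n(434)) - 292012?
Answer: 19161455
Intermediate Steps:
C(j, k) = k**2
n(r) = 104*r + 104*r**2 (n(r) = 104*(r + r**2) = 104*r + 104*r**2)
(-180693 + n(434)) - 292012 = (-180693 + 104*434*(1 + 434)) - 292012 = (-180693 + 104*434*435) - 292012 = (-180693 + 19634160) - 292012 = 19453467 - 292012 = 19161455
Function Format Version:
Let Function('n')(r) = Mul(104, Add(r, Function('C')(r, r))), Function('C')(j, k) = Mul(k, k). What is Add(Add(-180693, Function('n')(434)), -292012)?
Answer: 19161455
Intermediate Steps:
Function('C')(j, k) = Pow(k, 2)
Function('n')(r) = Add(Mul(104, r), Mul(104, Pow(r, 2))) (Function('n')(r) = Mul(104, Add(r, Pow(r, 2))) = Add(Mul(104, r), Mul(104, Pow(r, 2))))
Add(Add(-180693, Function('n')(434)), -292012) = Add(Add(-180693, Mul(104, 434, Add(1, 434))), -292012) = Add(Add(-180693, Mul(104, 434, 435)), -292012) = Add(Add(-180693, 19634160), -292012) = Add(19453467, -292012) = 19161455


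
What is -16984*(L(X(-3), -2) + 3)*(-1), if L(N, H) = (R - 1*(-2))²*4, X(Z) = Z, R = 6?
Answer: 4398856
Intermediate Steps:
L(N, H) = 256 (L(N, H) = (6 - 1*(-2))²*4 = (6 + 2)²*4 = 8²*4 = 64*4 = 256)
-16984*(L(X(-3), -2) + 3)*(-1) = -16984*(256 + 3)*(-1) = -4398856*(-1) = -16984*(-259) = 4398856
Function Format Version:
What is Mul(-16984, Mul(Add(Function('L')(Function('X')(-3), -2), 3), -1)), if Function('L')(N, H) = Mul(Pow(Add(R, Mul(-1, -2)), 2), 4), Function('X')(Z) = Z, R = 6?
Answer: 4398856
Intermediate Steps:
Function('L')(N, H) = 256 (Function('L')(N, H) = Mul(Pow(Add(6, Mul(-1, -2)), 2), 4) = Mul(Pow(Add(6, 2), 2), 4) = Mul(Pow(8, 2), 4) = Mul(64, 4) = 256)
Mul(-16984, Mul(Add(Function('L')(Function('X')(-3), -2), 3), -1)) = Mul(-16984, Mul(Add(256, 3), -1)) = Mul(-16984, Mul(259, -1)) = Mul(-16984, -259) = 4398856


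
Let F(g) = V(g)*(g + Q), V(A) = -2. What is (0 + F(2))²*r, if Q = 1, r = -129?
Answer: -4644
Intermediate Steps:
F(g) = -2 - 2*g (F(g) = -2*(g + 1) = -2*(1 + g) = -2 - 2*g)
(0 + F(2))²*r = (0 + (-2 - 2*2))²*(-129) = (0 + (-2 - 4))²*(-129) = (0 - 6)²*(-129) = (-6)²*(-129) = 36*(-129) = -4644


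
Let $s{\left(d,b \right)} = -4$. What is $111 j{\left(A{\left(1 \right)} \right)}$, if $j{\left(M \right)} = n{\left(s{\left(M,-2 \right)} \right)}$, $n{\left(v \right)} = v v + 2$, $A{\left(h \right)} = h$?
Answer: $1998$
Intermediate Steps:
$n{\left(v \right)} = 2 + v^{2}$ ($n{\left(v \right)} = v^{2} + 2 = 2 + v^{2}$)
$j{\left(M \right)} = 18$ ($j{\left(M \right)} = 2 + \left(-4\right)^{2} = 2 + 16 = 18$)
$111 j{\left(A{\left(1 \right)} \right)} = 111 \cdot 18 = 1998$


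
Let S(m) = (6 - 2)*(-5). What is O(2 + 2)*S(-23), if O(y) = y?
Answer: -80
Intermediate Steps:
S(m) = -20 (S(m) = 4*(-5) = -20)
O(2 + 2)*S(-23) = (2 + 2)*(-20) = 4*(-20) = -80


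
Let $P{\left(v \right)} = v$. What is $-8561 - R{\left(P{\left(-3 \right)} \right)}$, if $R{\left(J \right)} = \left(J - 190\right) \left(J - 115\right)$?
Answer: $-31335$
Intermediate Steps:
$R{\left(J \right)} = \left(-190 + J\right) \left(-115 + J\right)$
$-8561 - R{\left(P{\left(-3 \right)} \right)} = -8561 - \left(21850 + \left(-3\right)^{2} - -915\right) = -8561 - \left(21850 + 9 + 915\right) = -8561 - 22774 = -31335$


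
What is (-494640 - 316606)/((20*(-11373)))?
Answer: 405623/113730 ≈ 3.5665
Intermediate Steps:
(-494640 - 316606)/((20*(-11373))) = -811246/(-227460) = -811246*(-1/227460) = 405623/113730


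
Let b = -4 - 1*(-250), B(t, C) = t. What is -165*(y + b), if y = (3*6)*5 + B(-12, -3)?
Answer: -53460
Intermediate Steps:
b = 246 (b = -4 + 250 = 246)
y = 78 (y = (3*6)*5 - 12 = 18*5 - 12 = 90 - 12 = 78)
-165*(y + b) = -165*(78 + 246) = -165*324 = -53460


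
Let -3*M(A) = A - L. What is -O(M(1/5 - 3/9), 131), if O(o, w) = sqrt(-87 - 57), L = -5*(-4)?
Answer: -12*I ≈ -12.0*I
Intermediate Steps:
L = 20
M(A) = 20/3 - A/3 (M(A) = -(A - 1*20)/3 = -(A - 20)/3 = -(-20 + A)/3 = 20/3 - A/3)
O(o, w) = 12*I (O(o, w) = sqrt(-144) = 12*I)
-O(M(1/5 - 3/9), 131) = -12*I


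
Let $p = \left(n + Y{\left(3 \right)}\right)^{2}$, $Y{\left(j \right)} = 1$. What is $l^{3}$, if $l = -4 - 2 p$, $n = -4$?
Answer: $-10648$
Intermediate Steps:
$p = 9$ ($p = \left(-4 + 1\right)^{2} = \left(-3\right)^{2} = 9$)
$l = -22$ ($l = -4 - 18 = -22$)
$l^{3} = \left(-22\right)^{3} = -10648$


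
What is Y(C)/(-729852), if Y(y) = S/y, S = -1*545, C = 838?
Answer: 545/611615976 ≈ 8.9108e-7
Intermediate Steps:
S = -545
Y(y) = -545/y
Y(C)/(-729852) = -545/838/(-729852) = -545*1/838*(-1/729852) = -545/838*(-1/729852) = 545/611615976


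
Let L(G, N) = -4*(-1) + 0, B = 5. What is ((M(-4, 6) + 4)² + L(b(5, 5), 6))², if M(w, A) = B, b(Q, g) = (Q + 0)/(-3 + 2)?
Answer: 7225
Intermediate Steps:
b(Q, g) = -Q (b(Q, g) = Q/(-1) = Q*(-1) = -Q)
M(w, A) = 5
L(G, N) = 4 (L(G, N) = 4 + 0 = 4)
((M(-4, 6) + 4)² + L(b(5, 5), 6))² = ((5 + 4)² + 4)² = (9² + 4)² = (81 + 4)² = 85² = 7225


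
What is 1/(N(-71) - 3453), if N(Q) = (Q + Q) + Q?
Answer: -1/3666 ≈ -0.00027278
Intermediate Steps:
N(Q) = 3*Q (N(Q) = 2*Q + Q = 3*Q)
1/(N(-71) - 3453) = 1/(3*(-71) - 3453) = 1/(-213 - 3453) = 1/(-3666) = -1/3666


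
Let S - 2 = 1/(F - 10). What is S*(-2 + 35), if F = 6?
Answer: 231/4 ≈ 57.750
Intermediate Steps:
S = 7/4 (S = 2 + 1/(6 - 10) = 2 + 1/(-4) = 2 - ¼ = 7/4 ≈ 1.7500)
S*(-2 + 35) = 7*(-2 + 35)/4 = (7/4)*33 = 231/4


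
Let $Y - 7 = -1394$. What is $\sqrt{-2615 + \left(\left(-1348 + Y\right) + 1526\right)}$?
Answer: $4 i \sqrt{239} \approx 61.839 i$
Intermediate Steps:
$Y = -1387$ ($Y = 7 - 1394 = -1387$)
$\sqrt{-2615 + \left(\left(-1348 + Y\right) + 1526\right)} = \sqrt{-2615 + \left(\left(-1348 - 1387\right) + 1526\right)} = \sqrt{-2615 + \left(-2735 + 1526\right)} = \sqrt{-2615 - 1209} = \sqrt{-3824} = 4 i \sqrt{239}$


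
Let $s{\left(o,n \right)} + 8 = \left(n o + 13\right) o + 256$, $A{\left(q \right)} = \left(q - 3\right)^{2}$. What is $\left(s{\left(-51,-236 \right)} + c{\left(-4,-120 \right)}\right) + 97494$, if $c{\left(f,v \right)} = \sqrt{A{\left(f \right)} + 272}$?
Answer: $-516757 + \sqrt{321} \approx -5.1674 \cdot 10^{5}$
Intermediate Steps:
$A{\left(q \right)} = \left(-3 + q\right)^{2}$
$c{\left(f,v \right)} = \sqrt{272 + \left(-3 + f\right)^{2}}$ ($c{\left(f,v \right)} = \sqrt{\left(-3 + f\right)^{2} + 272} = \sqrt{272 + \left(-3 + f\right)^{2}}$)
$s{\left(o,n \right)} = 248 + o \left(13 + n o\right)$ ($s{\left(o,n \right)} = -8 + \left(\left(n o + 13\right) o + 256\right) = -8 + \left(\left(13 + n o\right) o + 256\right) = -8 + \left(o \left(13 + n o\right) + 256\right) = -8 + \left(256 + o \left(13 + n o\right)\right) = 248 + o \left(13 + n o\right)$)
$\left(s{\left(-51,-236 \right)} + c{\left(-4,-120 \right)}\right) + 97494 = \left(\left(248 + 13 \left(-51\right) - 236 \left(-51\right)^{2}\right) + \sqrt{272 + \left(-3 - 4\right)^{2}}\right) + 97494 = \left(\left(248 - 663 - 613836\right) + \sqrt{272 + \left(-7\right)^{2}}\right) + 97494 = \left(\left(248 - 663 - 613836\right) + \sqrt{272 + 49}\right) + 97494 = \left(-614251 + \sqrt{321}\right) + 97494 = -516757 + \sqrt{321}$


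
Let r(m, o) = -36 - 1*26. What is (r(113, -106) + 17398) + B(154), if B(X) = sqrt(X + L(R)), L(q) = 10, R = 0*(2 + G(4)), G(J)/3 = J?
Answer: 17336 + 2*sqrt(41) ≈ 17349.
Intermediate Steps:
G(J) = 3*J
R = 0 (R = 0*(2 + 3*4) = 0*(2 + 12) = 0*14 = 0)
r(m, o) = -62 (r(m, o) = -36 - 26 = -62)
B(X) = sqrt(10 + X) (B(X) = sqrt(X + 10) = sqrt(10 + X))
(r(113, -106) + 17398) + B(154) = (-62 + 17398) + sqrt(10 + 154) = 17336 + sqrt(164) = 17336 + 2*sqrt(41)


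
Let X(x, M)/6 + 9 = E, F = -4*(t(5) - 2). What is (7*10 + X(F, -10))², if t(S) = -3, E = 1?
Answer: 484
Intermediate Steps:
F = 20 (F = -4*(-3 - 2) = -4*(-5) = 20)
X(x, M) = -48 (X(x, M) = -54 + 6*1 = -54 + 6 = -48)
(7*10 + X(F, -10))² = (7*10 - 48)² = (70 - 48)² = 22² = 484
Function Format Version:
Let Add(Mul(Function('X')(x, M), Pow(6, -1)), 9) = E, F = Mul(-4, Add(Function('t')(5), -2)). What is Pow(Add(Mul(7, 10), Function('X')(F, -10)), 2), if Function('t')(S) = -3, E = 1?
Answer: 484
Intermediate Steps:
F = 20 (F = Mul(-4, Add(-3, -2)) = Mul(-4, -5) = 20)
Function('X')(x, M) = -48 (Function('X')(x, M) = Add(-54, Mul(6, 1)) = Add(-54, 6) = -48)
Pow(Add(Mul(7, 10), Function('X')(F, -10)), 2) = Pow(Add(Mul(7, 10), -48), 2) = Pow(Add(70, -48), 2) = Pow(22, 2) = 484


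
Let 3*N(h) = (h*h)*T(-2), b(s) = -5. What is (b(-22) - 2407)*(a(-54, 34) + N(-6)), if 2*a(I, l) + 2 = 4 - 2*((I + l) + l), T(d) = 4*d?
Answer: 262908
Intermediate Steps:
a(I, l) = 1 - I - 2*l (a(I, l) = -1 + (4 - 2*((I + l) + l))/2 = -1 + (4 - 2*(I + 2*l))/2 = -1 + (4 + (-4*l - 2*I))/2 = -1 + (4 - 4*l - 2*I)/2 = -1 + (2 - I - 2*l) = 1 - I - 2*l)
N(h) = -8*h**2/3 (N(h) = ((h*h)*(4*(-2)))/3 = (h**2*(-8))/3 = (-8*h**2)/3 = -8*h**2/3)
(b(-22) - 2407)*(a(-54, 34) + N(-6)) = (-5 - 2407)*((1 - 1*(-54) - 2*34) - 8/3*(-6)**2) = -2412*((1 + 54 - 68) - 8/3*36) = -2412*(-13 - 96) = -2412*(-109) = 262908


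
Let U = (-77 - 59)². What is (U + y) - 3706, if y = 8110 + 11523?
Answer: 34423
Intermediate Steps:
U = 18496 (U = (-136)² = 18496)
y = 19633
(U + y) - 3706 = (18496 + 19633) - 3706 = 38129 - 3706 = 34423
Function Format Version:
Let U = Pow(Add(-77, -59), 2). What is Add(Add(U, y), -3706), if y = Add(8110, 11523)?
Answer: 34423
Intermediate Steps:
U = 18496 (U = Pow(-136, 2) = 18496)
y = 19633
Add(Add(U, y), -3706) = Add(Add(18496, 19633), -3706) = Add(38129, -3706) = 34423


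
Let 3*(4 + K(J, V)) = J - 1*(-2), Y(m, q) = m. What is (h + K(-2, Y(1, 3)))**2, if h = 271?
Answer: 71289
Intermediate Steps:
K(J, V) = -10/3 + J/3 (K(J, V) = -4 + (J - 1*(-2))/3 = -4 + (J + 2)/3 = -4 + (2 + J)/3 = -4 + (2/3 + J/3) = -10/3 + J/3)
(h + K(-2, Y(1, 3)))**2 = (271 + (-10/3 + (1/3)*(-2)))**2 = (271 + (-10/3 - 2/3))**2 = (271 - 4)**2 = 267**2 = 71289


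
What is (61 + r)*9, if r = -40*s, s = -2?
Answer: 1269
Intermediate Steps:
r = 80 (r = -40*(-2) = 80)
(61 + r)*9 = (61 + 80)*9 = 141*9 = 1269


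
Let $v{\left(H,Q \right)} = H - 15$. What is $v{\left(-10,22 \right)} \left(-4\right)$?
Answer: $100$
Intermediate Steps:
$v{\left(H,Q \right)} = -15 + H$ ($v{\left(H,Q \right)} = H - 15 = -15 + H$)
$v{\left(-10,22 \right)} \left(-4\right) = \left(-15 - 10\right) \left(-4\right) = \left(-25\right) \left(-4\right) = 100$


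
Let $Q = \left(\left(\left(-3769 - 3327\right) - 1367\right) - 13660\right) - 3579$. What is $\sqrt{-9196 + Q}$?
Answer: $i \sqrt{34898} \approx 186.81 i$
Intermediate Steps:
$Q = -25702$ ($Q = \left(\left(\left(-3769 - 3327\right) - 1367\right) - 13660\right) - 3579 = \left(\left(-7096 - 1367\right) - 13660\right) - 3579 = \left(-8463 - 13660\right) - 3579 = -22123 - 3579 = -25702$)
$\sqrt{-9196 + Q} = \sqrt{-9196 - 25702} = \sqrt{-34898} = i \sqrt{34898}$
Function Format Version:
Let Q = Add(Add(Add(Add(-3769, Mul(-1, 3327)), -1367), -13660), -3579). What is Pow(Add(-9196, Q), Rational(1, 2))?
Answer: Mul(I, Pow(34898, Rational(1, 2))) ≈ Mul(186.81, I)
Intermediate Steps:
Q = -25702 (Q = Add(Add(Add(Add(-3769, -3327), -1367), -13660), -3579) = Add(Add(Add(-7096, -1367), -13660), -3579) = Add(Add(-8463, -13660), -3579) = Add(-22123, -3579) = -25702)
Pow(Add(-9196, Q), Rational(1, 2)) = Pow(Add(-9196, -25702), Rational(1, 2)) = Pow(-34898, Rational(1, 2)) = Mul(I, Pow(34898, Rational(1, 2)))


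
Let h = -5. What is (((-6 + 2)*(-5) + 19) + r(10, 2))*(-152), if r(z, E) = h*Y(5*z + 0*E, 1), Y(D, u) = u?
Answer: -5168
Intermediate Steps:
r(z, E) = -5 (r(z, E) = -5*1 = -5)
(((-6 + 2)*(-5) + 19) + r(10, 2))*(-152) = (((-6 + 2)*(-5) + 19) - 5)*(-152) = ((-4*(-5) + 19) - 5)*(-152) = ((20 + 19) - 5)*(-152) = (39 - 5)*(-152) = 34*(-152) = -5168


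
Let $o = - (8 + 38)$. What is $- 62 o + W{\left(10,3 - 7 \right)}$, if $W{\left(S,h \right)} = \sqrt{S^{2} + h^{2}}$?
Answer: $2852 + 2 \sqrt{29} \approx 2862.8$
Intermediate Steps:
$o = -46$ ($o = \left(-1\right) 46 = -46$)
$- 62 o + W{\left(10,3 - 7 \right)} = \left(-62\right) \left(-46\right) + \sqrt{10^{2} + \left(3 - 7\right)^{2}} = 2852 + \sqrt{100 + \left(3 - 7\right)^{2}} = 2852 + \sqrt{100 + \left(-4\right)^{2}} = 2852 + \sqrt{100 + 16} = 2852 + \sqrt{116} = 2852 + 2 \sqrt{29}$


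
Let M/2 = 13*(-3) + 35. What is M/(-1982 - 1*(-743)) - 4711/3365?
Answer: -8633/6195 ≈ -1.3935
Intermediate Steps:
M = -8 (M = 2*(13*(-3) + 35) = 2*(-39 + 35) = 2*(-4) = -8)
M/(-1982 - 1*(-743)) - 4711/3365 = -8/(-1982 - 1*(-743)) - 4711/3365 = -8/(-1982 + 743) - 4711*1/3365 = -8/(-1239) - 7/5 = -8*(-1/1239) - 7/5 = 8/1239 - 7/5 = -8633/6195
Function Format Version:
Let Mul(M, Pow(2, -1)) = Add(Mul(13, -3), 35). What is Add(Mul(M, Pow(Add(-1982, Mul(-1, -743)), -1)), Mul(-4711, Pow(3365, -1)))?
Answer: Rational(-8633, 6195) ≈ -1.3935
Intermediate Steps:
M = -8 (M = Mul(2, Add(Mul(13, -3), 35)) = Mul(2, Add(-39, 35)) = Mul(2, -4) = -8)
Add(Mul(M, Pow(Add(-1982, Mul(-1, -743)), -1)), Mul(-4711, Pow(3365, -1))) = Add(Mul(-8, Pow(Add(-1982, Mul(-1, -743)), -1)), Mul(-4711, Pow(3365, -1))) = Add(Mul(-8, Pow(Add(-1982, 743), -1)), Mul(-4711, Rational(1, 3365))) = Add(Mul(-8, Pow(-1239, -1)), Rational(-7, 5)) = Add(Mul(-8, Rational(-1, 1239)), Rational(-7, 5)) = Add(Rational(8, 1239), Rational(-7, 5)) = Rational(-8633, 6195)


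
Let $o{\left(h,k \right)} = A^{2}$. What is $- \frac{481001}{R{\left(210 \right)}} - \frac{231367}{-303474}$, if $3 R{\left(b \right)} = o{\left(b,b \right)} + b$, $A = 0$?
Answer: $- \frac{36488775446}{5310795} \approx -6870.7$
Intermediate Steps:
$o{\left(h,k \right)} = 0$ ($o{\left(h,k \right)} = 0^{2} = 0$)
$R{\left(b \right)} = \frac{b}{3}$ ($R{\left(b \right)} = \frac{0 + b}{3} = \frac{b}{3}$)
$- \frac{481001}{R{\left(210 \right)}} - \frac{231367}{-303474} = - \frac{481001}{\frac{1}{3} \cdot 210} - \frac{231367}{-303474} = - \frac{481001}{70} - - \frac{231367}{303474} = \left(-481001\right) \frac{1}{70} + \frac{231367}{303474} = - \frac{481001}{70} + \frac{231367}{303474} = - \frac{36488775446}{5310795}$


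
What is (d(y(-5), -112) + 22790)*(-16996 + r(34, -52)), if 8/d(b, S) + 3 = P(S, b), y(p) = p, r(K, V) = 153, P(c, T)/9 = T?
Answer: -2303094977/6 ≈ -3.8385e+8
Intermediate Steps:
P(c, T) = 9*T
d(b, S) = 8/(-3 + 9*b)
(d(y(-5), -112) + 22790)*(-16996 + r(34, -52)) = (8/(3*(-1 + 3*(-5))) + 22790)*(-16996 + 153) = (8/(3*(-1 - 15)) + 22790)*(-16843) = ((8/3)/(-16) + 22790)*(-16843) = ((8/3)*(-1/16) + 22790)*(-16843) = (-⅙ + 22790)*(-16843) = (136739/6)*(-16843) = -2303094977/6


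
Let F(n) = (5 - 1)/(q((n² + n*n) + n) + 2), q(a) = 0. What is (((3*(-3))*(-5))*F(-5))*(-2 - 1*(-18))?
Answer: 1440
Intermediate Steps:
F(n) = 2 (F(n) = (5 - 1)/(0 + 2) = 4/2 = 4*(½) = 2)
(((3*(-3))*(-5))*F(-5))*(-2 - 1*(-18)) = (((3*(-3))*(-5))*2)*(-2 - 1*(-18)) = (-9*(-5)*2)*(-2 + 18) = (45*2)*16 = 90*16 = 1440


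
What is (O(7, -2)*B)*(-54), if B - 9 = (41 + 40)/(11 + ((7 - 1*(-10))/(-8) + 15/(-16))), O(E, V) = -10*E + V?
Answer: 9482832/127 ≈ 74668.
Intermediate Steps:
O(E, V) = V - 10*E
B = 2439/127 (B = 9 + (41 + 40)/(11 + ((7 - 1*(-10))/(-8) + 15/(-16))) = 9 + 81/(11 + ((7 + 10)*(-⅛) + 15*(-1/16))) = 9 + 81/(11 + (17*(-⅛) - 15/16)) = 9 + 81/(11 + (-17/8 - 15/16)) = 9 + 81/(11 - 49/16) = 9 + 81/(127/16) = 9 + 81*(16/127) = 9 + 1296/127 = 2439/127 ≈ 19.205)
(O(7, -2)*B)*(-54) = ((-2 - 10*7)*(2439/127))*(-54) = ((-2 - 70)*(2439/127))*(-54) = -72*2439/127*(-54) = -175608/127*(-54) = 9482832/127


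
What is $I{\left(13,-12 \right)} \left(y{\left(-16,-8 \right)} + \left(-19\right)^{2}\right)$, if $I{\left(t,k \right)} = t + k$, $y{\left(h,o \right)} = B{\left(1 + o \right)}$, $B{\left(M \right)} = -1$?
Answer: $360$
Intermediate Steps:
$y{\left(h,o \right)} = -1$
$I{\left(t,k \right)} = k + t$
$I{\left(13,-12 \right)} \left(y{\left(-16,-8 \right)} + \left(-19\right)^{2}\right) = \left(-12 + 13\right) \left(-1 + \left(-19\right)^{2}\right) = 1 \left(-1 + 361\right) = 1 \cdot 360 = 360$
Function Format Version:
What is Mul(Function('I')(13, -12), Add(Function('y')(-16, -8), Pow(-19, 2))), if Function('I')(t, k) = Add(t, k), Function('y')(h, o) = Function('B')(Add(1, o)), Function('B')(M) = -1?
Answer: 360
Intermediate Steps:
Function('y')(h, o) = -1
Function('I')(t, k) = Add(k, t)
Mul(Function('I')(13, -12), Add(Function('y')(-16, -8), Pow(-19, 2))) = Mul(Add(-12, 13), Add(-1, Pow(-19, 2))) = Mul(1, Add(-1, 361)) = Mul(1, 360) = 360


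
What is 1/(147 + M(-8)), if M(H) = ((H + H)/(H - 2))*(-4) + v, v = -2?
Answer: 5/693 ≈ 0.0072150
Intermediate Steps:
M(H) = -2 - 8*H/(-2 + H) (M(H) = ((H + H)/(H - 2))*(-4) - 2 = ((2*H)/(-2 + H))*(-4) - 2 = (2*H/(-2 + H))*(-4) - 2 = -8*H/(-2 + H) - 2 = -2 - 8*H/(-2 + H))
1/(147 + M(-8)) = 1/(147 + 2*(2 - 5*(-8))/(-2 - 8)) = 1/(147 + 2*(2 + 40)/(-10)) = 1/(147 + 2*(-1/10)*42) = 1/(147 - 42/5) = 1/(693/5) = 5/693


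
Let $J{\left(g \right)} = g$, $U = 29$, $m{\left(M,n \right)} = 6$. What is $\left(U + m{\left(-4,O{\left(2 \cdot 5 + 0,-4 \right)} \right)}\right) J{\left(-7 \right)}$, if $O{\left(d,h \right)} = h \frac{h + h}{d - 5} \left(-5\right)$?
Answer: $-245$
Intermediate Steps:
$O{\left(d,h \right)} = - \frac{10 h^{2}}{-5 + d}$ ($O{\left(d,h \right)} = h \frac{2 h}{-5 + d} \left(-5\right) = \frac{2 h^{2}}{-5 + d} \left(-5\right) = - \frac{10 h^{2}}{-5 + d}$)
$\left(U + m{\left(-4,O{\left(2 \cdot 5 + 0,-4 \right)} \right)}\right) J{\left(-7 \right)} = \left(29 + 6\right) \left(-7\right) = 35 \left(-7\right) = -245$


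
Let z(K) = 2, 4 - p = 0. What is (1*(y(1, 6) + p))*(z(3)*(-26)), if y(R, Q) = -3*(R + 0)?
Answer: -52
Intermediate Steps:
y(R, Q) = -3*R
p = 4 (p = 4 - 1*0 = 4 + 0 = 4)
(1*(y(1, 6) + p))*(z(3)*(-26)) = (1*(-3*1 + 4))*(2*(-26)) = (1*(-3 + 4))*(-52) = (1*1)*(-52) = 1*(-52) = -52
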